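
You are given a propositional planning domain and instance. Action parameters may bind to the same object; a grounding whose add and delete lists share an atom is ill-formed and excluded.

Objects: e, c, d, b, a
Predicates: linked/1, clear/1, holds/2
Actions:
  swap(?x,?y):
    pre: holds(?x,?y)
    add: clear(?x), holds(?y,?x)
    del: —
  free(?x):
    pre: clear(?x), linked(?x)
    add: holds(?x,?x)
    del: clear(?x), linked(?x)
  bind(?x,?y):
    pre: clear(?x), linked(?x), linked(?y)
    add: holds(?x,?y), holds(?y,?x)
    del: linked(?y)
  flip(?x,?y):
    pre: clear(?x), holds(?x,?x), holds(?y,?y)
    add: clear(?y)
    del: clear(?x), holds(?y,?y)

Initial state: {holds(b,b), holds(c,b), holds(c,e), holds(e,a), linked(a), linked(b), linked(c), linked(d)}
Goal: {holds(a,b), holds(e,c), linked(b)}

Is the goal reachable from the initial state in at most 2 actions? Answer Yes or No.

No

1. swap(c,e)  →  {clear(c), holds(b,b), holds(c,b), holds(c,e), holds(e,a), holds(e,c), linked(a), linked(b), linked(c), linked(d)}
2. swap(b,b)  →  {clear(b), clear(c), holds(b,b), holds(c,b), holds(c,e), holds(e,a), holds(e,c), linked(a), linked(b), linked(c), linked(d)}
3. bind(b,a)  →  {clear(b), clear(c), holds(a,b), holds(b,a), holds(b,b), holds(c,b), holds(c,e), holds(e,a), holds(e,c), linked(b), linked(c), linked(d)}
optimal plan length = 3; 3 > 2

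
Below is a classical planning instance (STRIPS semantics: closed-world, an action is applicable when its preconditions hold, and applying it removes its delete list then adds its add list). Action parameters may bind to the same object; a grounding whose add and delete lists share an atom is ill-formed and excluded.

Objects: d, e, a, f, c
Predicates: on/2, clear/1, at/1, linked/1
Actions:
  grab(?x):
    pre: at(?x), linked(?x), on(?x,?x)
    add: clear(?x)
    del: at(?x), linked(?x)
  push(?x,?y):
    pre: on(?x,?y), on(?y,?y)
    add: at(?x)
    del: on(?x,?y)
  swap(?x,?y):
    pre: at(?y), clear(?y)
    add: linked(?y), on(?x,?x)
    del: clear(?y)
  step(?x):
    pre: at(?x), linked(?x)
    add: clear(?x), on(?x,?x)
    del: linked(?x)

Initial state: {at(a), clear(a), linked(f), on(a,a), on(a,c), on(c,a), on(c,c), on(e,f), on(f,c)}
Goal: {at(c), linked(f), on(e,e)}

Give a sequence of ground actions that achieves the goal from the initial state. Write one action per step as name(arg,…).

push(c,a); swap(e,a)

1. push(c,a)  →  {at(a), at(c), clear(a), linked(f), on(a,a), on(a,c), on(c,c), on(e,f), on(f,c)}
2. swap(e,a)  →  {at(a), at(c), linked(a), linked(f), on(a,a), on(a,c), on(c,c), on(e,e), on(e,f), on(f,c)}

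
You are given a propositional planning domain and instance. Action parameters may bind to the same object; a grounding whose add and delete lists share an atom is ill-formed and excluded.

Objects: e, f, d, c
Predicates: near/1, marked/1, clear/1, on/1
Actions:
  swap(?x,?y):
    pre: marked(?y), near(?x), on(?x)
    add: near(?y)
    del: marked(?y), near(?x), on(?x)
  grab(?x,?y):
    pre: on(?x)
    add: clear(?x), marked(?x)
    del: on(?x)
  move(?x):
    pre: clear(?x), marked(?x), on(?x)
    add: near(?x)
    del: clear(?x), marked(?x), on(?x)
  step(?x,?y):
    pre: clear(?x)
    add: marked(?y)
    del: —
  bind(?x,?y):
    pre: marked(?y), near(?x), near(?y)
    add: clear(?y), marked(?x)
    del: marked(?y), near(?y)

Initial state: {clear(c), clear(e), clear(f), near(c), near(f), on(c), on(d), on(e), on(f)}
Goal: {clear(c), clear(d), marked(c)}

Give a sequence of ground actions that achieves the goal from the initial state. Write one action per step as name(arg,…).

1. grab(d,e)  →  {clear(c), clear(d), clear(e), clear(f), marked(d), near(c), near(f), on(c), on(e), on(f)}
2. grab(c,e)  →  {clear(c), clear(d), clear(e), clear(f), marked(c), marked(d), near(c), near(f), on(e), on(f)}

grab(d,e); grab(c,e)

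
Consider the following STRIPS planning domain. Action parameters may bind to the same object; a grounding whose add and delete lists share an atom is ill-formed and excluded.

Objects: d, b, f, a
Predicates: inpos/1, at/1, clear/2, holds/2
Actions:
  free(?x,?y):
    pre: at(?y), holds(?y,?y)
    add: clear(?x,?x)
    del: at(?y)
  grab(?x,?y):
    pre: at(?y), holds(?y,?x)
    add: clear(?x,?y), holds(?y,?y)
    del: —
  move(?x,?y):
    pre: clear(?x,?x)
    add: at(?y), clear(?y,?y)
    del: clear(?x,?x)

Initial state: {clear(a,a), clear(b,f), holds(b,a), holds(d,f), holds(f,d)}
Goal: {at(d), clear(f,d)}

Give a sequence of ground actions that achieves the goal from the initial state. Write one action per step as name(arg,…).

1. move(a,d)  →  {at(d), clear(b,f), clear(d,d), holds(b,a), holds(d,f), holds(f,d)}
2. grab(f,d)  →  {at(d), clear(b,f), clear(d,d), clear(f,d), holds(b,a), holds(d,d), holds(d,f), holds(f,d)}

move(a,d); grab(f,d)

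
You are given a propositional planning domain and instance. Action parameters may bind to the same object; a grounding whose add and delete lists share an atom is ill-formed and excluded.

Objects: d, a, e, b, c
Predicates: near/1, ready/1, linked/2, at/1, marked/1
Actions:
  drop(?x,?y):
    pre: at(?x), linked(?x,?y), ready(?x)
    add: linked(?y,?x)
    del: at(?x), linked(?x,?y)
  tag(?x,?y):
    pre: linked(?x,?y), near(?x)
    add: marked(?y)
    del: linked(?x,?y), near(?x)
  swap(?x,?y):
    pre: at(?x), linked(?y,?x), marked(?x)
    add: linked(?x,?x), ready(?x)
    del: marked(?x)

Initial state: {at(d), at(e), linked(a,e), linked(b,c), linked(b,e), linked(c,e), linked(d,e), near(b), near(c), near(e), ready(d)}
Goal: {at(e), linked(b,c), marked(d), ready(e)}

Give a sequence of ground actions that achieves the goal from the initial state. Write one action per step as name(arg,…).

1. drop(d,e)  →  {at(e), linked(a,e), linked(b,c), linked(b,e), linked(c,e), linked(e,d), near(b), near(c), near(e), ready(d)}
2. tag(e,d)  →  {at(e), linked(a,e), linked(b,c), linked(b,e), linked(c,e), marked(d), near(b), near(c), ready(d)}
3. tag(b,e)  →  {at(e), linked(a,e), linked(b,c), linked(c,e), marked(d), marked(e), near(c), ready(d)}
4. swap(e,a)  →  {at(e), linked(a,e), linked(b,c), linked(c,e), linked(e,e), marked(d), near(c), ready(d), ready(e)}

drop(d,e); tag(e,d); tag(b,e); swap(e,a)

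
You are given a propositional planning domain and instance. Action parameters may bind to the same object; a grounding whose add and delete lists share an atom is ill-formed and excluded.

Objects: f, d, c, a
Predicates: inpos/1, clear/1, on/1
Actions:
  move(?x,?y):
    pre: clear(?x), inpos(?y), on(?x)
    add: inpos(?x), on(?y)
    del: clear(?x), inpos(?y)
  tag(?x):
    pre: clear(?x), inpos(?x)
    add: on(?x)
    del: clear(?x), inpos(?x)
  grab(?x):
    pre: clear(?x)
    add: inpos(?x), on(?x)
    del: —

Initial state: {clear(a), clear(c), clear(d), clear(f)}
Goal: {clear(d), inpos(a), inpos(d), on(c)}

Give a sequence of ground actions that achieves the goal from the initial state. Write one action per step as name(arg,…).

grab(d); grab(c); grab(a)

1. grab(d)  →  {clear(a), clear(c), clear(d), clear(f), inpos(d), on(d)}
2. grab(c)  →  {clear(a), clear(c), clear(d), clear(f), inpos(c), inpos(d), on(c), on(d)}
3. grab(a)  →  {clear(a), clear(c), clear(d), clear(f), inpos(a), inpos(c), inpos(d), on(a), on(c), on(d)}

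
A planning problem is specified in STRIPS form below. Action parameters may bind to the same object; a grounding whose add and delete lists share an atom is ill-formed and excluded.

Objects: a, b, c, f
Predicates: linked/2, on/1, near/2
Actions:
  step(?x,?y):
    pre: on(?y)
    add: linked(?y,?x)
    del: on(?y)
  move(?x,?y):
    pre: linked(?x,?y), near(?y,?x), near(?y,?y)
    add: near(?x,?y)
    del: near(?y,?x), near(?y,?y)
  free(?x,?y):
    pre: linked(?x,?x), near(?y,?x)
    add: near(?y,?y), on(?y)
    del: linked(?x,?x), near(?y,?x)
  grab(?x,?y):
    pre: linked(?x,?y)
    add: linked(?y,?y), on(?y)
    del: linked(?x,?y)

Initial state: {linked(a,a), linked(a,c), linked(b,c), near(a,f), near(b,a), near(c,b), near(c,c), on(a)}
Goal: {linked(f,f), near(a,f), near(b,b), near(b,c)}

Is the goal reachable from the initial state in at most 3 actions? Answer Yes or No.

1. step(f,a)  →  {linked(a,a), linked(a,c), linked(a,f), linked(b,c), near(a,f), near(b,a), near(c,b), near(c,c)}
2. move(b,c)  →  {linked(a,a), linked(a,c), linked(a,f), linked(b,c), near(a,f), near(b,a), near(b,c)}
3. free(a,b)  →  {linked(a,c), linked(a,f), linked(b,c), near(a,f), near(b,b), near(b,c), on(b)}
4. grab(a,f)  →  {linked(a,c), linked(b,c), linked(f,f), near(a,f), near(b,b), near(b,c), on(b), on(f)}
optimal plan length = 4; 4 > 3

No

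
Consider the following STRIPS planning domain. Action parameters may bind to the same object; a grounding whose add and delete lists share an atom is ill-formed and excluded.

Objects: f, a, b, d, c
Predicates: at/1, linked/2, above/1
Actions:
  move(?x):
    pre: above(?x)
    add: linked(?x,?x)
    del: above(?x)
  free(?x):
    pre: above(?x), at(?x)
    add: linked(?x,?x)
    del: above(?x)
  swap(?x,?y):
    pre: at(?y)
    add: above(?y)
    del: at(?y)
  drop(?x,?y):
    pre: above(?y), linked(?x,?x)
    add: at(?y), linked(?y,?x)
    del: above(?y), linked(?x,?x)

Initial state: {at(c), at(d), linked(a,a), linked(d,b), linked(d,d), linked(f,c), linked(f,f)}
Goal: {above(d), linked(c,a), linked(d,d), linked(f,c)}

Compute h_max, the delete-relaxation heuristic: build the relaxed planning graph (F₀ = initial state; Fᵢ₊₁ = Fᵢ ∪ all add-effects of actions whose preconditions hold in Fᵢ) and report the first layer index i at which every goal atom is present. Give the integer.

F0 = init (7 atoms)
F1 = F0 ∪ {above(c), above(d)}  (9 atoms)
F2 = F1 ∪ {linked(c,a), linked(c,c), linked(c,d), linked(c,f), linked(d,a), linked(d,f)}  (15 atoms)
goal ⊆ F2  ⇒  h_max = 2

2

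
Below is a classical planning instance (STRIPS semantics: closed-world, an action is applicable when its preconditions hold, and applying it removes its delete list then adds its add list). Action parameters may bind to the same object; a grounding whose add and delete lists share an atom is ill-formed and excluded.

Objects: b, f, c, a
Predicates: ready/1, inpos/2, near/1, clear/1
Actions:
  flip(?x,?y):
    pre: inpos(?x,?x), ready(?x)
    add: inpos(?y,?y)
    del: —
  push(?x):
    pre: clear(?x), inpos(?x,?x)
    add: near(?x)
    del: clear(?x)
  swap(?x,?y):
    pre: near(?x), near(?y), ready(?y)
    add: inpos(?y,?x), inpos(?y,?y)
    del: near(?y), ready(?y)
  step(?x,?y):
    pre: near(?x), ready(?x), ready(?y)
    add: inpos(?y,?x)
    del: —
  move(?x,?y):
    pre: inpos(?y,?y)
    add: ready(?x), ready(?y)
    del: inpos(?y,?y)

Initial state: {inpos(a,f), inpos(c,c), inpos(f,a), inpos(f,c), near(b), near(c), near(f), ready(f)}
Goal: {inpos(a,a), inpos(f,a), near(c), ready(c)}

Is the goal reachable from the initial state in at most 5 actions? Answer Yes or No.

Yes

1. swap(b,f)  →  {inpos(a,f), inpos(c,c), inpos(f,a), inpos(f,b), inpos(f,c), inpos(f,f), near(b), near(c)}
2. move(f,c)  →  {inpos(a,f), inpos(f,a), inpos(f,b), inpos(f,c), inpos(f,f), near(b), near(c), ready(c), ready(f)}
3. flip(f,a)  →  {inpos(a,a), inpos(a,f), inpos(f,a), inpos(f,b), inpos(f,c), inpos(f,f), near(b), near(c), ready(c), ready(f)}
optimal plan length = 3; 3 ≤ 5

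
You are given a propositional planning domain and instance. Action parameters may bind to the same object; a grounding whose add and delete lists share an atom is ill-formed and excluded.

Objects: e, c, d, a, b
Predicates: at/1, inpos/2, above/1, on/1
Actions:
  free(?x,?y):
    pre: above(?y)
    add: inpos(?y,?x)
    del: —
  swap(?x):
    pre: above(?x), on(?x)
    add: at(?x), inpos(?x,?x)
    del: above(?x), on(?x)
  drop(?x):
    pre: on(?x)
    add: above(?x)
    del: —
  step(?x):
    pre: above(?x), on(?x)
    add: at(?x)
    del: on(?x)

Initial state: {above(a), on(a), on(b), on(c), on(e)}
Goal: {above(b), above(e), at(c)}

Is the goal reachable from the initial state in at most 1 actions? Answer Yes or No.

1. drop(e)  →  {above(a), above(e), on(a), on(b), on(c), on(e)}
2. drop(c)  →  {above(a), above(c), above(e), on(a), on(b), on(c), on(e)}
3. swap(c)  →  {above(a), above(e), at(c), inpos(c,c), on(a), on(b), on(e)}
4. drop(b)  →  {above(a), above(b), above(e), at(c), inpos(c,c), on(a), on(b), on(e)}
optimal plan length = 4; 4 > 1

No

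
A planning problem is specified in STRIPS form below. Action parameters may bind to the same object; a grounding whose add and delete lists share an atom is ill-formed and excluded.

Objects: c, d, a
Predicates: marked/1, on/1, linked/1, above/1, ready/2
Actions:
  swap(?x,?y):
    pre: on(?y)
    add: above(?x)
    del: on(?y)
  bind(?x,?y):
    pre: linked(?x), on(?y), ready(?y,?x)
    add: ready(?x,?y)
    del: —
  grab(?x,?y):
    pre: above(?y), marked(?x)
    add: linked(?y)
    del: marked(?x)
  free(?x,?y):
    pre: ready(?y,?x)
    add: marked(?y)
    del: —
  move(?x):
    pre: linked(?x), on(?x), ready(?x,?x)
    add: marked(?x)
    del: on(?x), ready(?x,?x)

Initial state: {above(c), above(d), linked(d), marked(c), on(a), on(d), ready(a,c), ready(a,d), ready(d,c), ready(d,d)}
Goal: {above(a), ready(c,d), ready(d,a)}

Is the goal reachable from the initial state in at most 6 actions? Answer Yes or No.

Yes

1. bind(d,a)  →  {above(c), above(d), linked(d), marked(c), on(a), on(d), ready(a,c), ready(a,d), ready(d,a), ready(d,c), ready(d,d)}
2. swap(a,a)  →  {above(a), above(c), above(d), linked(d), marked(c), on(d), ready(a,c), ready(a,d), ready(d,a), ready(d,c), ready(d,d)}
3. grab(c,c)  →  {above(a), above(c), above(d), linked(c), linked(d), on(d), ready(a,c), ready(a,d), ready(d,a), ready(d,c), ready(d,d)}
4. bind(c,d)  →  {above(a), above(c), above(d), linked(c), linked(d), on(d), ready(a,c), ready(a,d), ready(c,d), ready(d,a), ready(d,c), ready(d,d)}
optimal plan length = 4; 4 ≤ 6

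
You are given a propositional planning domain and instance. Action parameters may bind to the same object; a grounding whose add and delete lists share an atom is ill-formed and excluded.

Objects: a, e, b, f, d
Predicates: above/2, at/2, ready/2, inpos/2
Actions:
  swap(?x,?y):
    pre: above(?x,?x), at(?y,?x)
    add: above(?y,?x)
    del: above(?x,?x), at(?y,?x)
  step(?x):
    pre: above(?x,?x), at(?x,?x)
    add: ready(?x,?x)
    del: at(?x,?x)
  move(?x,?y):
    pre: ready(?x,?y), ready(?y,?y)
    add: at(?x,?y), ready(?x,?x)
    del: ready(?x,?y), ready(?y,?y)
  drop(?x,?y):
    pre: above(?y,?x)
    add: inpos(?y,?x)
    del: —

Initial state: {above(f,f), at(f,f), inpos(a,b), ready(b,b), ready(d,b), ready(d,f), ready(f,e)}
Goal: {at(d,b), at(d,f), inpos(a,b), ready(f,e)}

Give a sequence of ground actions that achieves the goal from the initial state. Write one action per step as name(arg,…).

step(f); move(d,b); move(d,f)

1. step(f)  →  {above(f,f), inpos(a,b), ready(b,b), ready(d,b), ready(d,f), ready(f,e), ready(f,f)}
2. move(d,b)  →  {above(f,f), at(d,b), inpos(a,b), ready(d,d), ready(d,f), ready(f,e), ready(f,f)}
3. move(d,f)  →  {above(f,f), at(d,b), at(d,f), inpos(a,b), ready(d,d), ready(f,e)}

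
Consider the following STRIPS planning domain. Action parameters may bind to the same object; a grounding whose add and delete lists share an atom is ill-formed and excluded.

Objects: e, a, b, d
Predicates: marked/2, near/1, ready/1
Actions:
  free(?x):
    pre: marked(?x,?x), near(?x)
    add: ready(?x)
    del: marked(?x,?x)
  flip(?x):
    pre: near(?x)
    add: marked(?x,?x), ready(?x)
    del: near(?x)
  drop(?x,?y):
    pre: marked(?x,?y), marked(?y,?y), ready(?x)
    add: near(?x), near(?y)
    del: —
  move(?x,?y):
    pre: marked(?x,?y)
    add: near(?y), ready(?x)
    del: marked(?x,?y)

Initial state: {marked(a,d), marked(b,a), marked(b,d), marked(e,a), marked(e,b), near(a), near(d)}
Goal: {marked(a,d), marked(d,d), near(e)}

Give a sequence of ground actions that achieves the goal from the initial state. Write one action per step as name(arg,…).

1. flip(a)  →  {marked(a,a), marked(a,d), marked(b,a), marked(b,d), marked(e,a), marked(e,b), near(d), ready(a)}
2. flip(d)  →  {marked(a,a), marked(a,d), marked(b,a), marked(b,d), marked(d,d), marked(e,a), marked(e,b), ready(a), ready(d)}
3. move(e,b)  →  {marked(a,a), marked(a,d), marked(b,a), marked(b,d), marked(d,d), marked(e,a), near(b), ready(a), ready(d), ready(e)}
4. drop(e,a)  →  {marked(a,a), marked(a,d), marked(b,a), marked(b,d), marked(d,d), marked(e,a), near(a), near(b), near(e), ready(a), ready(d), ready(e)}

flip(a); flip(d); move(e,b); drop(e,a)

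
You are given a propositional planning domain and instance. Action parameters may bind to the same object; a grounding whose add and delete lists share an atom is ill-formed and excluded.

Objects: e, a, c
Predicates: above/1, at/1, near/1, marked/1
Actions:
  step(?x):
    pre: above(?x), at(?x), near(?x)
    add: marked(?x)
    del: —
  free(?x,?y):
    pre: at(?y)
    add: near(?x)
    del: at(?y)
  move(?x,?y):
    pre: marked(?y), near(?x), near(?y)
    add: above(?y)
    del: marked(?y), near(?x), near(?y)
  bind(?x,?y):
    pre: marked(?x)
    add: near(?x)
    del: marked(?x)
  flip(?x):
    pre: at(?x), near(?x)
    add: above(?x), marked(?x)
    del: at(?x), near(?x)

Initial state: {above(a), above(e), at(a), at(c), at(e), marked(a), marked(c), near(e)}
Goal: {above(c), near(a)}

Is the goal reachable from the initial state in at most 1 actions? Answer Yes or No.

No

1. free(a,e)  →  {above(a), above(e), at(a), at(c), marked(a), marked(c), near(a), near(e)}
2. free(c,a)  →  {above(a), above(e), at(c), marked(a), marked(c), near(a), near(c), near(e)}
3. move(e,c)  →  {above(a), above(c), above(e), at(c), marked(a), near(a)}
optimal plan length = 3; 3 > 1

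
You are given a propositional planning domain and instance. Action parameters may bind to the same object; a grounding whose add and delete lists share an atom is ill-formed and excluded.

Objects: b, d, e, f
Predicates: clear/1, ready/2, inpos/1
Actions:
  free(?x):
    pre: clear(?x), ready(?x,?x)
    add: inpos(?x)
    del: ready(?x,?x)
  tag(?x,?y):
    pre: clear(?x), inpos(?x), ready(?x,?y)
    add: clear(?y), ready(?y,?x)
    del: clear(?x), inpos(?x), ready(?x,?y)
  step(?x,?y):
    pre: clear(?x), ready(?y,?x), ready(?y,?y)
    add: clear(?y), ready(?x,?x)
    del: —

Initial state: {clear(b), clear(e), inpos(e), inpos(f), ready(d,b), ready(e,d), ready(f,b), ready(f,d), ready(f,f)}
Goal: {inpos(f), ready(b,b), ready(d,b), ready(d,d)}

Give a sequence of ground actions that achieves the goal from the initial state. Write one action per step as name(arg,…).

tag(e,d); step(b,f); step(d,f)

1. tag(e,d)  →  {clear(b), clear(d), inpos(f), ready(d,b), ready(d,e), ready(f,b), ready(f,d), ready(f,f)}
2. step(b,f)  →  {clear(b), clear(d), clear(f), inpos(f), ready(b,b), ready(d,b), ready(d,e), ready(f,b), ready(f,d), ready(f,f)}
3. step(d,f)  →  {clear(b), clear(d), clear(f), inpos(f), ready(b,b), ready(d,b), ready(d,d), ready(d,e), ready(f,b), ready(f,d), ready(f,f)}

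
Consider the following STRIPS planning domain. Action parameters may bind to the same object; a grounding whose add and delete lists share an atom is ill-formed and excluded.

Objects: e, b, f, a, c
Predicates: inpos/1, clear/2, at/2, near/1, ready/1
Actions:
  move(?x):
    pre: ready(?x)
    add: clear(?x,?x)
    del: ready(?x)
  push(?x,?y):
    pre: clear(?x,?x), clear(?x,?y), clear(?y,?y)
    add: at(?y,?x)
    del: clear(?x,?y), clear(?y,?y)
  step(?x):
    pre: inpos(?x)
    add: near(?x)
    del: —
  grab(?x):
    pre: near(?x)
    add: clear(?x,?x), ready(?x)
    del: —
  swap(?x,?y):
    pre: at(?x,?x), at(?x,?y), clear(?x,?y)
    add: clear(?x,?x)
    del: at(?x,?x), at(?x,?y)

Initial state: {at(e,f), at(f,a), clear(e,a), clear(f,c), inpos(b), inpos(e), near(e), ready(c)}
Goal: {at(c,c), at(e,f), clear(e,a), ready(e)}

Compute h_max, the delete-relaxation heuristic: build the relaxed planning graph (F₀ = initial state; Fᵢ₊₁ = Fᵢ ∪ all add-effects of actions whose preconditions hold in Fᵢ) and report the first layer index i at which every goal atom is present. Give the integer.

F0 = init (8 atoms)
F1 = F0 ∪ {clear(c,c), clear(e,e), near(b), ready(e)}  (12 atoms)
F2 = F1 ∪ {at(c,c), at(e,e), clear(b,b), ready(b)}  (16 atoms)
goal ⊆ F2  ⇒  h_max = 2

2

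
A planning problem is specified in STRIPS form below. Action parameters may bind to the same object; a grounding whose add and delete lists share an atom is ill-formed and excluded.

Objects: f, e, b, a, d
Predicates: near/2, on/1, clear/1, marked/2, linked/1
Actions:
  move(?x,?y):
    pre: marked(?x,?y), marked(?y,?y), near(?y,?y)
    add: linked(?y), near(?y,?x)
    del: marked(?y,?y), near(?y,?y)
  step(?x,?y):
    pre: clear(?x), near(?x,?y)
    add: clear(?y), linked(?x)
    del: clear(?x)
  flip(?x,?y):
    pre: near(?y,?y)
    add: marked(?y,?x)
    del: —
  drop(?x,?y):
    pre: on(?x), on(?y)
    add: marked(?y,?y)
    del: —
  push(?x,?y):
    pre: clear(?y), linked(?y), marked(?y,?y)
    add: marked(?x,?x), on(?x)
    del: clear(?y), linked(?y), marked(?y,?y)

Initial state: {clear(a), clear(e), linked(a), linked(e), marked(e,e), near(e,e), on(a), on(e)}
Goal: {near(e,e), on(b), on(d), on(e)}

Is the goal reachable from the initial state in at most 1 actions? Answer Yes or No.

No

1. drop(e,a)  →  {clear(a), clear(e), linked(a), linked(e), marked(a,a), marked(e,e), near(e,e), on(a), on(e)}
2. push(b,e)  →  {clear(a), linked(a), marked(a,a), marked(b,b), near(e,e), on(a), on(b), on(e)}
3. push(d,a)  →  {marked(b,b), marked(d,d), near(e,e), on(a), on(b), on(d), on(e)}
optimal plan length = 3; 3 > 1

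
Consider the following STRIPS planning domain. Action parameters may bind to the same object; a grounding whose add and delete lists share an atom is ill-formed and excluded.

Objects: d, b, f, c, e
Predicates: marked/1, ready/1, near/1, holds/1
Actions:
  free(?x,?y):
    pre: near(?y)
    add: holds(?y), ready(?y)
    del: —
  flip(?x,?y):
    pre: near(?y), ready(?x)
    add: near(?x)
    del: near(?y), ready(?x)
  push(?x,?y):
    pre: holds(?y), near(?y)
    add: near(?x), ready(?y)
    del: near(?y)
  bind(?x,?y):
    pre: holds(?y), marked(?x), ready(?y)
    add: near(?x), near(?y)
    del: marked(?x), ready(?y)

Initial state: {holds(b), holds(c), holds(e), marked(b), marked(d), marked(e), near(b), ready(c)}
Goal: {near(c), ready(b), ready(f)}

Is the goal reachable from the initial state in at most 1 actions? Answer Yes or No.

1. push(f,b)  →  {holds(b), holds(c), holds(e), marked(b), marked(d), marked(e), near(f), ready(b), ready(c)}
2. free(d,f)  →  {holds(b), holds(c), holds(e), holds(f), marked(b), marked(d), marked(e), near(f), ready(b), ready(c), ready(f)}
3. flip(c,f)  →  {holds(b), holds(c), holds(e), holds(f), marked(b), marked(d), marked(e), near(c), ready(b), ready(f)}
optimal plan length = 3; 3 > 1

No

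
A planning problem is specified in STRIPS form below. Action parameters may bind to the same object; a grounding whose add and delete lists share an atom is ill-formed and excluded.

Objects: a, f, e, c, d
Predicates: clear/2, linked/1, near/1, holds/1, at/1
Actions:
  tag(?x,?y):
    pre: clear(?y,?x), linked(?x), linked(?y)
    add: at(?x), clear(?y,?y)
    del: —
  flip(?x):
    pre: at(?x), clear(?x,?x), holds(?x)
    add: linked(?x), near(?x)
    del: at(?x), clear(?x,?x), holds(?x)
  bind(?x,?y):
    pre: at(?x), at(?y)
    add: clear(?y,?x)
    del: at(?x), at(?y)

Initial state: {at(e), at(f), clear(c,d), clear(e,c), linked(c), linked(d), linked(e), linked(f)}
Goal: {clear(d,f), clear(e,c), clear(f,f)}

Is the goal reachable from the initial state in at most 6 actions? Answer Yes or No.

1. tag(d,c)  →  {at(d), at(e), at(f), clear(c,c), clear(c,d), clear(e,c), linked(c), linked(d), linked(e), linked(f)}
2. bind(f,f)  →  {at(d), at(e), clear(c,c), clear(c,d), clear(e,c), clear(f,f), linked(c), linked(d), linked(e), linked(f)}
3. tag(f,f)  →  {at(d), at(e), at(f), clear(c,c), clear(c,d), clear(e,c), clear(f,f), linked(c), linked(d), linked(e), linked(f)}
4. bind(f,d)  →  {at(e), clear(c,c), clear(c,d), clear(d,f), clear(e,c), clear(f,f), linked(c), linked(d), linked(e), linked(f)}
optimal plan length = 4; 4 ≤ 6

Yes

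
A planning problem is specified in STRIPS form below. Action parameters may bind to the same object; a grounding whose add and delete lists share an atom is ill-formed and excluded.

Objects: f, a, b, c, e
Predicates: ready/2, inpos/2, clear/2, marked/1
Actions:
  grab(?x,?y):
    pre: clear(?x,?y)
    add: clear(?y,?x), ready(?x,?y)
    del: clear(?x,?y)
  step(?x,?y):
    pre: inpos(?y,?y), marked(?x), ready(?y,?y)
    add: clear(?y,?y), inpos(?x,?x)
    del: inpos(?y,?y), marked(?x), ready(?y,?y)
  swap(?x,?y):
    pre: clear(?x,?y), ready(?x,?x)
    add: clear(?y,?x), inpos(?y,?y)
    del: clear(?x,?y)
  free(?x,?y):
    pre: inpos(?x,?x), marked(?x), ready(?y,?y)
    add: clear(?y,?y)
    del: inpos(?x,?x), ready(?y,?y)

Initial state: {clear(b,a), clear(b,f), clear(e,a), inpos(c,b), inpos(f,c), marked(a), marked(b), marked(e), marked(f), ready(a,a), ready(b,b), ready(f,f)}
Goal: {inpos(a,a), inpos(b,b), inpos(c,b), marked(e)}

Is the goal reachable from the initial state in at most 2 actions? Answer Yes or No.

1. swap(b,a)  →  {clear(a,b), clear(b,f), clear(e,a), inpos(a,a), inpos(c,b), inpos(f,c), marked(a), marked(b), marked(e), marked(f), ready(a,a), ready(b,b), ready(f,f)}
2. swap(a,b)  →  {clear(b,a), clear(b,f), clear(e,a), inpos(a,a), inpos(b,b), inpos(c,b), inpos(f,c), marked(a), marked(b), marked(e), marked(f), ready(a,a), ready(b,b), ready(f,f)}
optimal plan length = 2; 2 ≤ 2

Yes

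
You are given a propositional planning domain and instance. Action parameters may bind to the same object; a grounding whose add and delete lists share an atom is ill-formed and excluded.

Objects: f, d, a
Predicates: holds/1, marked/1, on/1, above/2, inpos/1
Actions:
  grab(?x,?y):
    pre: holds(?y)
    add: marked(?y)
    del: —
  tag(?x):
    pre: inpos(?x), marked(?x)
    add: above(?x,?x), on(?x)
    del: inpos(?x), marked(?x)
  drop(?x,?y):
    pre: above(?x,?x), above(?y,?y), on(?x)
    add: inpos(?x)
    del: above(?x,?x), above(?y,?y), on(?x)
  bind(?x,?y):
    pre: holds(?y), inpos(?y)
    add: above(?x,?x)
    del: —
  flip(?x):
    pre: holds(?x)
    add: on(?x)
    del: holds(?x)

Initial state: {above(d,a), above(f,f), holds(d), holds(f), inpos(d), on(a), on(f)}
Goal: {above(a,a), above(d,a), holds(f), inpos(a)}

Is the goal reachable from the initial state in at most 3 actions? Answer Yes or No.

1. bind(a,d)  →  {above(a,a), above(d,a), above(f,f), holds(d), holds(f), inpos(d), on(a), on(f)}
2. drop(a,f)  →  {above(d,a), holds(d), holds(f), inpos(a), inpos(d), on(f)}
3. bind(a,d)  →  {above(a,a), above(d,a), holds(d), holds(f), inpos(a), inpos(d), on(f)}
optimal plan length = 3; 3 ≤ 3

Yes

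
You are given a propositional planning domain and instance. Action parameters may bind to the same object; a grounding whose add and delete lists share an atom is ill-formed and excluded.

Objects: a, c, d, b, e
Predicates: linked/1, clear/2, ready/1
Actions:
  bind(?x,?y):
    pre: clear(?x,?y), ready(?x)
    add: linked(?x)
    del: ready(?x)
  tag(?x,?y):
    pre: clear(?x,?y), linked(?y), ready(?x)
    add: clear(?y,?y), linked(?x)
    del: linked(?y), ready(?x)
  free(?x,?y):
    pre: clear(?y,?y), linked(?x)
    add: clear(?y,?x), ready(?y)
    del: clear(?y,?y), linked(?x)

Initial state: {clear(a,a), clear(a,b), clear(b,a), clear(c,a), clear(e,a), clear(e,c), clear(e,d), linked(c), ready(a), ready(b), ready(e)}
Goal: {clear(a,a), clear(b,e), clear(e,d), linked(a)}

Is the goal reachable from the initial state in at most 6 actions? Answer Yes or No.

1. bind(b,a)  →  {clear(a,a), clear(a,b), clear(b,a), clear(c,a), clear(e,a), clear(e,c), clear(e,d), linked(b), linked(c), ready(a), ready(e)}
2. bind(e,a)  →  {clear(a,a), clear(a,b), clear(b,a), clear(c,a), clear(e,a), clear(e,c), clear(e,d), linked(b), linked(c), linked(e), ready(a)}
3. tag(a,b)  →  {clear(a,a), clear(a,b), clear(b,a), clear(b,b), clear(c,a), clear(e,a), clear(e,c), clear(e,d), linked(a), linked(c), linked(e)}
4. free(e,b)  →  {clear(a,a), clear(a,b), clear(b,a), clear(b,e), clear(c,a), clear(e,a), clear(e,c), clear(e,d), linked(a), linked(c), ready(b)}
optimal plan length = 4; 4 ≤ 6

Yes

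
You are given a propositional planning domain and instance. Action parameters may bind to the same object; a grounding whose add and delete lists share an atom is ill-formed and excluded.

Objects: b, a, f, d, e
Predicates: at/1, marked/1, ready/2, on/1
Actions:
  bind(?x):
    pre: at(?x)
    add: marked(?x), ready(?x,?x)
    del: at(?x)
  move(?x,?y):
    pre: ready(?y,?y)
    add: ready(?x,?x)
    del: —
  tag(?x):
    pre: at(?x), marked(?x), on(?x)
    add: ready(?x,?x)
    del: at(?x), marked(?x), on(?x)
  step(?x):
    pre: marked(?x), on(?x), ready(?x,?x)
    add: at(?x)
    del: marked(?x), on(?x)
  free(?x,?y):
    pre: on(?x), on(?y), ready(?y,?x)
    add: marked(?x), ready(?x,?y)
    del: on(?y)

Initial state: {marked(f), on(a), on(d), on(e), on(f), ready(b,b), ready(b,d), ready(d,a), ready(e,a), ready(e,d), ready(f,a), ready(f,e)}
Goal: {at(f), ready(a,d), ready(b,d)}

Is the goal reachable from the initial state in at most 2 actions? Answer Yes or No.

No

1. move(f,b)  →  {marked(f), on(a), on(d), on(e), on(f), ready(b,b), ready(b,d), ready(d,a), ready(e,a), ready(e,d), ready(f,a), ready(f,e), ready(f,f)}
2. step(f)  →  {at(f), on(a), on(d), on(e), ready(b,b), ready(b,d), ready(d,a), ready(e,a), ready(e,d), ready(f,a), ready(f,e), ready(f,f)}
3. free(a,d)  →  {at(f), marked(a), on(a), on(e), ready(a,d), ready(b,b), ready(b,d), ready(d,a), ready(e,a), ready(e,d), ready(f,a), ready(f,e), ready(f,f)}
optimal plan length = 3; 3 > 2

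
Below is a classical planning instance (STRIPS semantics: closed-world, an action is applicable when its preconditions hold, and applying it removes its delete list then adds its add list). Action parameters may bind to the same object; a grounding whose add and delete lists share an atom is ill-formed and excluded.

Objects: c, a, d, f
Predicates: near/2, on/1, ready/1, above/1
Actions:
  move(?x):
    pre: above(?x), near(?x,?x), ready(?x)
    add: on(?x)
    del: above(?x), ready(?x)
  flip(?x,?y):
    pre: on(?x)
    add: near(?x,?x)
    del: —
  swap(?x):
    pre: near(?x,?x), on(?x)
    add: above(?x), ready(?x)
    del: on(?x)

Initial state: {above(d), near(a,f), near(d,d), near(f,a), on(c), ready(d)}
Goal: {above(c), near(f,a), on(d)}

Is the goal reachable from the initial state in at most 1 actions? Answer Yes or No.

No

1. move(d)  →  {near(a,f), near(d,d), near(f,a), on(c), on(d)}
2. flip(c,c)  →  {near(a,f), near(c,c), near(d,d), near(f,a), on(c), on(d)}
3. swap(c)  →  {above(c), near(a,f), near(c,c), near(d,d), near(f,a), on(d), ready(c)}
optimal plan length = 3; 3 > 1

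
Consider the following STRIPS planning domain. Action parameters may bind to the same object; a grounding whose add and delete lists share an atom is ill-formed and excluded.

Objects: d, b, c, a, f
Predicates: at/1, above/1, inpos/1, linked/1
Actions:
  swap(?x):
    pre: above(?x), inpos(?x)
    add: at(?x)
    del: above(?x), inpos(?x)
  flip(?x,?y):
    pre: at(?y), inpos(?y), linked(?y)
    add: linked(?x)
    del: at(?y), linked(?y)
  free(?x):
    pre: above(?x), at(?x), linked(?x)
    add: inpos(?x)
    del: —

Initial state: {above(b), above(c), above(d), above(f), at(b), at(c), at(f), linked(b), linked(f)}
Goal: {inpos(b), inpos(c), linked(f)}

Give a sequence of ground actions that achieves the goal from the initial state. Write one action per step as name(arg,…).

1. free(b)  →  {above(b), above(c), above(d), above(f), at(b), at(c), at(f), inpos(b), linked(b), linked(f)}
2. flip(c,b)  →  {above(b), above(c), above(d), above(f), at(c), at(f), inpos(b), linked(c), linked(f)}
3. free(c)  →  {above(b), above(c), above(d), above(f), at(c), at(f), inpos(b), inpos(c), linked(c), linked(f)}

free(b); flip(c,b); free(c)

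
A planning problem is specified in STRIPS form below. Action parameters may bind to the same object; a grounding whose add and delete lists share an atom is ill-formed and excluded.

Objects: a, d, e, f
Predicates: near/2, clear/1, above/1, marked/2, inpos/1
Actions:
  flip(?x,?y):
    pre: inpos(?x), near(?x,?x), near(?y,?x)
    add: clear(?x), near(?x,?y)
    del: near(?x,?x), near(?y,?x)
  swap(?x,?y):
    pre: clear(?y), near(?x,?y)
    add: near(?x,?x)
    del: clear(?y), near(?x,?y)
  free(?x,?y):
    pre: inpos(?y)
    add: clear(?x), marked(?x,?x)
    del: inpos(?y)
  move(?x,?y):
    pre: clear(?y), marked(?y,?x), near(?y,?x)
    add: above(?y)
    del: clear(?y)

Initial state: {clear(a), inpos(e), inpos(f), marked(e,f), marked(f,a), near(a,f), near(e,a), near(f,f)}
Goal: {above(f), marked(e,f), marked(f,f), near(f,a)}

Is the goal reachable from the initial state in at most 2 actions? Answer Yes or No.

No

1. flip(f,a)  →  {clear(a), clear(f), inpos(e), inpos(f), marked(e,f), marked(f,a), near(e,a), near(f,a)}
2. free(f,e)  →  {clear(a), clear(f), inpos(f), marked(e,f), marked(f,a), marked(f,f), near(e,a), near(f,a)}
3. move(a,f)  →  {above(f), clear(a), inpos(f), marked(e,f), marked(f,a), marked(f,f), near(e,a), near(f,a)}
optimal plan length = 3; 3 > 2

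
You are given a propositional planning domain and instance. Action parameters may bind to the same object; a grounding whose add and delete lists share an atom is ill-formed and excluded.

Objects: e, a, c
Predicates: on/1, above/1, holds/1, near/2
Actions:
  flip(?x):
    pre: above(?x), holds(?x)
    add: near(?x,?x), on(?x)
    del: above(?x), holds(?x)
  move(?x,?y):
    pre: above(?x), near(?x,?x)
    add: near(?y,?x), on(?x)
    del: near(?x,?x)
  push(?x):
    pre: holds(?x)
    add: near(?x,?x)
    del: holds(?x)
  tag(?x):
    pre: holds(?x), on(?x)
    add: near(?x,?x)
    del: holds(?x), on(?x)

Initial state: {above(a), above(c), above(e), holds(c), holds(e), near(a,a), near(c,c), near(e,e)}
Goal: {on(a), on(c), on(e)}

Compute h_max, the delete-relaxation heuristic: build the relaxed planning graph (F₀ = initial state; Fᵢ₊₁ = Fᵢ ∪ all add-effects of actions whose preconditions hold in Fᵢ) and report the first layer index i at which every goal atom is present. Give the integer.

1

F0 = init (8 atoms)
F1 = F0 ∪ {near(a,c), near(a,e), near(c,a), near(c,e), near(e,a), near(e,c), on(a), on(c), on(e)}  (17 atoms)
goal ⊆ F1  ⇒  h_max = 1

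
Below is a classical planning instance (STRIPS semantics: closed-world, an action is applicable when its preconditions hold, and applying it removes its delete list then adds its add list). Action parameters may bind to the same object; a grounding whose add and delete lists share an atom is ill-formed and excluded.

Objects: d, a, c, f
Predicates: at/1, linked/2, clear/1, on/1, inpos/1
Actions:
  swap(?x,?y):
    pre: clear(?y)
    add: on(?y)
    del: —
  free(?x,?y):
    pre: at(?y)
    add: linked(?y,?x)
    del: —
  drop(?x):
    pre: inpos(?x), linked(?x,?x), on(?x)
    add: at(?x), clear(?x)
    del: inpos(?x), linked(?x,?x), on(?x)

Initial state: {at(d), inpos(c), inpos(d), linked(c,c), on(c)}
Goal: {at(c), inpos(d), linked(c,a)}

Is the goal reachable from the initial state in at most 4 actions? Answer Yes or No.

Yes

1. drop(c)  →  {at(c), at(d), clear(c), inpos(d)}
2. free(a,c)  →  {at(c), at(d), clear(c), inpos(d), linked(c,a)}
optimal plan length = 2; 2 ≤ 4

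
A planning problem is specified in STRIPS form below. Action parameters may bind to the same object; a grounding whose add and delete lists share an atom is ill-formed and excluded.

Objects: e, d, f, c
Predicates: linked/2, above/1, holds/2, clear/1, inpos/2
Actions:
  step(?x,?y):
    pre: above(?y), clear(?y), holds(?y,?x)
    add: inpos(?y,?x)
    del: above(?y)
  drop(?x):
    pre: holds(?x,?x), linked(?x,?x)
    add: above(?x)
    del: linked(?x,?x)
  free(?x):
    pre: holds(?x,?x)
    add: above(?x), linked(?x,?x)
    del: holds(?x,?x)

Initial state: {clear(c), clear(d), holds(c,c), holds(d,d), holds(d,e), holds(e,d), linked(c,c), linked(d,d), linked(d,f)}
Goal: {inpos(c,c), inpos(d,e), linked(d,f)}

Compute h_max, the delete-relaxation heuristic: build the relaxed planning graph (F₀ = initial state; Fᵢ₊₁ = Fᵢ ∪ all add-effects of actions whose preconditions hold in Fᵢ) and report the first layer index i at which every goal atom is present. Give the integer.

2

F0 = init (9 atoms)
F1 = F0 ∪ {above(c), above(d)}  (11 atoms)
F2 = F1 ∪ {inpos(c,c), inpos(d,d), inpos(d,e)}  (14 atoms)
goal ⊆ F2  ⇒  h_max = 2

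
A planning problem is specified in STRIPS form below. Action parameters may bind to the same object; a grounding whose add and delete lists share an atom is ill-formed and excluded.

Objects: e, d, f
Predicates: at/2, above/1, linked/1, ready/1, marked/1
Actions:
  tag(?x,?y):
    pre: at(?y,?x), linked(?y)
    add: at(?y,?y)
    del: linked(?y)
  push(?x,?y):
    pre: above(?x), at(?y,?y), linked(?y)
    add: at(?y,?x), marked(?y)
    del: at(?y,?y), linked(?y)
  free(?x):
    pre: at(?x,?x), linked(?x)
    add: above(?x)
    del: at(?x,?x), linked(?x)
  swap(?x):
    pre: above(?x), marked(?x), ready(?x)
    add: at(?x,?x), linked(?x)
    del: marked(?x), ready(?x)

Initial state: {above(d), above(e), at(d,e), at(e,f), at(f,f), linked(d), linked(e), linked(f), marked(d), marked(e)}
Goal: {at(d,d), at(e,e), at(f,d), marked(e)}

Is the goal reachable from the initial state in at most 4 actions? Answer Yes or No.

Yes

1. tag(e,d)  →  {above(d), above(e), at(d,d), at(d,e), at(e,f), at(f,f), linked(e), linked(f), marked(d), marked(e)}
2. tag(f,e)  →  {above(d), above(e), at(d,d), at(d,e), at(e,e), at(e,f), at(f,f), linked(f), marked(d), marked(e)}
3. push(d,f)  →  {above(d), above(e), at(d,d), at(d,e), at(e,e), at(e,f), at(f,d), marked(d), marked(e), marked(f)}
optimal plan length = 3; 3 ≤ 4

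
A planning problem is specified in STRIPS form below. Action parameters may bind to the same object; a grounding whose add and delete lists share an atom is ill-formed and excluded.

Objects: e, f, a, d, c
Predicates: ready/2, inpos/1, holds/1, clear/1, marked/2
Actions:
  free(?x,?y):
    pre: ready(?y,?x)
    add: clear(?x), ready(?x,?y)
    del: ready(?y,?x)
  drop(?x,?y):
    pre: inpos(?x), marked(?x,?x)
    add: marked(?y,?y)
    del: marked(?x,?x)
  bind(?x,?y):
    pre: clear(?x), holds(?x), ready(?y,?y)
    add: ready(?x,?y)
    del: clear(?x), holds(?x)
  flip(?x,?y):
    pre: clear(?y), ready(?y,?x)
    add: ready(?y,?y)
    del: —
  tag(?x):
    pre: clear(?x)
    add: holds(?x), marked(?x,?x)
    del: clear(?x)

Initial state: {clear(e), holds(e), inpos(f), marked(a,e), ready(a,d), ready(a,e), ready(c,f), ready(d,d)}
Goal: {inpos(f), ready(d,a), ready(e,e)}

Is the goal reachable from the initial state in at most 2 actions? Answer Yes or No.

1. free(e,a)  →  {clear(e), holds(e), inpos(f), marked(a,e), ready(a,d), ready(c,f), ready(d,d), ready(e,a)}
2. free(d,a)  →  {clear(d), clear(e), holds(e), inpos(f), marked(a,e), ready(c,f), ready(d,a), ready(d,d), ready(e,a)}
3. flip(a,e)  →  {clear(d), clear(e), holds(e), inpos(f), marked(a,e), ready(c,f), ready(d,a), ready(d,d), ready(e,a), ready(e,e)}
optimal plan length = 3; 3 > 2

No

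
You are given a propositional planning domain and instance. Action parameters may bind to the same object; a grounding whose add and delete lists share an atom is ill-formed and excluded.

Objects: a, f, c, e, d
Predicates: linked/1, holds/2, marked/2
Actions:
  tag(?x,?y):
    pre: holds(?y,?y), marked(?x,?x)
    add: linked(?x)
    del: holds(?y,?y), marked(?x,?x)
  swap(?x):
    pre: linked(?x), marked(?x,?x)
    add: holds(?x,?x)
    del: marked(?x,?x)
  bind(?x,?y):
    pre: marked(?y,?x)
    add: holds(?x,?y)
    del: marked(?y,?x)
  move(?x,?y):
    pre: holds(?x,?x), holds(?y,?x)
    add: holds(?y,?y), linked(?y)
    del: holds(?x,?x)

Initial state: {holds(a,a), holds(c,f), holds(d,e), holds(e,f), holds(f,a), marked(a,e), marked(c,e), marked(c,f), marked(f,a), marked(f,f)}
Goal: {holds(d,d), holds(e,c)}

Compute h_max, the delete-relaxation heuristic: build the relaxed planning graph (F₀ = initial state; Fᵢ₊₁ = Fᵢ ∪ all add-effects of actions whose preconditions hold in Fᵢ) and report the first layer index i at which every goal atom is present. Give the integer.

F0 = init (10 atoms)
F1 = F0 ∪ {holds(a,f), holds(e,a), holds(e,c), holds(f,c), holds(f,f), linked(f)}  (16 atoms)
F2 = F1 ∪ {holds(c,c), holds(e,e), linked(a), linked(c), linked(e)}  (21 atoms)
F3 = F2 ∪ {holds(d,d), linked(d)}  (23 atoms)
goal ⊆ F3  ⇒  h_max = 3

3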